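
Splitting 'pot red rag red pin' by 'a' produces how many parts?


Splitting by 'a' breaks the string at each occurrence of the separator.
Text: 'pot red rag red pin'
Parts after split:
  Part 1: 'pot red r'
  Part 2: 'g red pin'
Total parts: 2

2


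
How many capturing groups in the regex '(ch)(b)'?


To count capturing groups, count each '(' that starts a group.
Pattern: '(ch)(b)'
Walking through the pattern:
  Position 0: '(' -> group #1
  Position 4: '(' -> group #2
Total capturing groups: 2

2


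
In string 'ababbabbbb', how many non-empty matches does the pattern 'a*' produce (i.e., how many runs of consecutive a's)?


Pattern 'a*' matches zero or more a's. We want non-empty runs of consecutive a's.
String: 'ababbabbbb'
Walking through the string to find runs of a's:
  Run 1: positions 0-0 -> 'a'
  Run 2: positions 2-2 -> 'a'
  Run 3: positions 5-5 -> 'a'
Non-empty runs found: ['a', 'a', 'a']
Count: 3

3


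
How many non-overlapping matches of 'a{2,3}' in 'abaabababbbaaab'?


Pattern 'a{2,3}' matches between 2 and 3 consecutive a's (greedy).
String: 'abaabababbbaaab'
Finding runs of a's and applying greedy matching:
  Run at pos 0: 'a' (length 1)
  Run at pos 2: 'aa' (length 2)
  Run at pos 5: 'a' (length 1)
  Run at pos 7: 'a' (length 1)
  Run at pos 11: 'aaa' (length 3)
Matches: ['aa', 'aaa']
Count: 2

2


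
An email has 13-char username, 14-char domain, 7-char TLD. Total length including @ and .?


An email address has format: username@domain.tld
Username length: 13
'@' character: 1
Domain length: 14
'.' character: 1
TLD length: 7
Total = 13 + 1 + 14 + 1 + 7 = 36

36


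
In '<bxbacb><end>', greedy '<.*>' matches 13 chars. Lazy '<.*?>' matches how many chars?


Greedy '<.*>' tries to match as MUCH as possible.
Lazy '<.*?>' tries to match as LITTLE as possible.

String: '<bxbacb><end>'
Greedy '<.*>' starts at first '<' and extends to the LAST '>': '<bxbacb><end>' (13 chars)
Lazy '<.*?>' starts at first '<' and stops at the FIRST '>': '<bxbacb>' (8 chars)

8


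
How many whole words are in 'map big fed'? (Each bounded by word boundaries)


Word boundaries (\b) mark the start/end of each word.
Text: 'map big fed'
Splitting by whitespace:
  Word 1: 'map'
  Word 2: 'big'
  Word 3: 'fed'
Total whole words: 3

3


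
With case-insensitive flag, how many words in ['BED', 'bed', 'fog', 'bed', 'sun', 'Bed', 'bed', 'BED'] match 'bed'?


Case-insensitive matching: compare each word's lowercase form to 'bed'.
  'BED' -> lower='bed' -> MATCH
  'bed' -> lower='bed' -> MATCH
  'fog' -> lower='fog' -> no
  'bed' -> lower='bed' -> MATCH
  'sun' -> lower='sun' -> no
  'Bed' -> lower='bed' -> MATCH
  'bed' -> lower='bed' -> MATCH
  'BED' -> lower='bed' -> MATCH
Matches: ['BED', 'bed', 'bed', 'Bed', 'bed', 'BED']
Count: 6

6


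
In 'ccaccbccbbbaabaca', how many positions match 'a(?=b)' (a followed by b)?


Lookahead 'a(?=b)' matches 'a' only when followed by 'b'.
String: 'ccaccbccbbbaabaca'
Checking each position where char is 'a':
  pos 2: 'a' -> no (next='c')
  pos 11: 'a' -> no (next='a')
  pos 12: 'a' -> MATCH (next='b')
  pos 14: 'a' -> no (next='c')
Matching positions: [12]
Count: 1

1


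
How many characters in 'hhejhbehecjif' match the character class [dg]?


Character class [dg] matches any of: {d, g}
Scanning string 'hhejhbehecjif' character by character:
  pos 0: 'h' -> no
  pos 1: 'h' -> no
  pos 2: 'e' -> no
  pos 3: 'j' -> no
  pos 4: 'h' -> no
  pos 5: 'b' -> no
  pos 6: 'e' -> no
  pos 7: 'h' -> no
  pos 8: 'e' -> no
  pos 9: 'c' -> no
  pos 10: 'j' -> no
  pos 11: 'i' -> no
  pos 12: 'f' -> no
Total matches: 0

0


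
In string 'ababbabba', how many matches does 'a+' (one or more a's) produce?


Pattern 'a+' matches one or more consecutive a's.
String: 'ababbabba'
Scanning for runs of a:
  Match 1: 'a' (length 1)
  Match 2: 'a' (length 1)
  Match 3: 'a' (length 1)
  Match 4: 'a' (length 1)
Total matches: 4

4


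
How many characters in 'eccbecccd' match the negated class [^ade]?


Negated class [^ade] matches any char NOT in {a, d, e}
Scanning 'eccbecccd':
  pos 0: 'e' -> no (excluded)
  pos 1: 'c' -> MATCH
  pos 2: 'c' -> MATCH
  pos 3: 'b' -> MATCH
  pos 4: 'e' -> no (excluded)
  pos 5: 'c' -> MATCH
  pos 6: 'c' -> MATCH
  pos 7: 'c' -> MATCH
  pos 8: 'd' -> no (excluded)
Total matches: 6

6


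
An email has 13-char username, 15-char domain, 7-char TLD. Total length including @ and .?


An email address has format: username@domain.tld
Username length: 13
'@' character: 1
Domain length: 15
'.' character: 1
TLD length: 7
Total = 13 + 1 + 15 + 1 + 7 = 37

37


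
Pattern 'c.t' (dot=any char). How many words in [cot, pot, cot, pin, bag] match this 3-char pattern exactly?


Pattern 'c.t' means: starts with 'c', any single char, ends with 't'.
Checking each word (must be exactly 3 chars):
  'cot' (len=3): MATCH
  'pot' (len=3): no
  'cot' (len=3): MATCH
  'pin' (len=3): no
  'bag' (len=3): no
Matching words: ['cot', 'cot']
Total: 2

2


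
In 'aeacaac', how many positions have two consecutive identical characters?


Looking for consecutive identical characters in 'aeacaac':
  pos 0-1: 'a' vs 'e' -> different
  pos 1-2: 'e' vs 'a' -> different
  pos 2-3: 'a' vs 'c' -> different
  pos 3-4: 'c' vs 'a' -> different
  pos 4-5: 'a' vs 'a' -> MATCH ('aa')
  pos 5-6: 'a' vs 'c' -> different
Consecutive identical pairs: ['aa']
Count: 1

1


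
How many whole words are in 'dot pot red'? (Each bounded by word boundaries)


Word boundaries (\b) mark the start/end of each word.
Text: 'dot pot red'
Splitting by whitespace:
  Word 1: 'dot'
  Word 2: 'pot'
  Word 3: 'red'
Total whole words: 3

3


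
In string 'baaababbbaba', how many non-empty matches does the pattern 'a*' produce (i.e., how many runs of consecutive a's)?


Pattern 'a*' matches zero or more a's. We want non-empty runs of consecutive a's.
String: 'baaababbbaba'
Walking through the string to find runs of a's:
  Run 1: positions 1-3 -> 'aaa'
  Run 2: positions 5-5 -> 'a'
  Run 3: positions 9-9 -> 'a'
  Run 4: positions 11-11 -> 'a'
Non-empty runs found: ['aaa', 'a', 'a', 'a']
Count: 4

4


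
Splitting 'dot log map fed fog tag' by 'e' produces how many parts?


Splitting by 'e' breaks the string at each occurrence of the separator.
Text: 'dot log map fed fog tag'
Parts after split:
  Part 1: 'dot log map f'
  Part 2: 'd fog tag'
Total parts: 2

2


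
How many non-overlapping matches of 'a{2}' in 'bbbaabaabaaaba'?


Pattern 'a{2}' matches exactly 2 consecutive a's (greedy, non-overlapping).
String: 'bbbaabaabaaaba'
Scanning for runs of a's:
  Run at pos 3: 'aa' (length 2) -> 1 match(es)
  Run at pos 6: 'aa' (length 2) -> 1 match(es)
  Run at pos 9: 'aaa' (length 3) -> 1 match(es)
  Run at pos 13: 'a' (length 1) -> 0 match(es)
Matches found: ['aa', 'aa', 'aa']
Total: 3

3


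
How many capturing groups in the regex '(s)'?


To count capturing groups, count each '(' that starts a group.
Pattern: '(s)'
Walking through the pattern:
  Position 0: '(' -> group #1
Total capturing groups: 1

1


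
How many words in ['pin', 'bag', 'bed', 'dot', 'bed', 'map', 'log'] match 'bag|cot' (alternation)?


Alternation 'bag|cot' matches either 'bag' or 'cot'.
Checking each word:
  'pin' -> no
  'bag' -> MATCH
  'bed' -> no
  'dot' -> no
  'bed' -> no
  'map' -> no
  'log' -> no
Matches: ['bag']
Count: 1

1


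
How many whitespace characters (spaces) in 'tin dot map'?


\s matches whitespace characters (spaces, tabs, etc.).
Text: 'tin dot map'
This text has 3 words separated by spaces.
Number of spaces = number of words - 1 = 3 - 1 = 2

2


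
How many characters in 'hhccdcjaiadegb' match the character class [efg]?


Character class [efg] matches any of: {e, f, g}
Scanning string 'hhccdcjaiadegb' character by character:
  pos 0: 'h' -> no
  pos 1: 'h' -> no
  pos 2: 'c' -> no
  pos 3: 'c' -> no
  pos 4: 'd' -> no
  pos 5: 'c' -> no
  pos 6: 'j' -> no
  pos 7: 'a' -> no
  pos 8: 'i' -> no
  pos 9: 'a' -> no
  pos 10: 'd' -> no
  pos 11: 'e' -> MATCH
  pos 12: 'g' -> MATCH
  pos 13: 'b' -> no
Total matches: 2

2


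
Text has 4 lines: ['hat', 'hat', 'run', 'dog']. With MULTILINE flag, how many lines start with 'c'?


With MULTILINE flag, ^ matches the start of each line.
Lines: ['hat', 'hat', 'run', 'dog']
Checking which lines start with 'c':
  Line 1: 'hat' -> no
  Line 2: 'hat' -> no
  Line 3: 'run' -> no
  Line 4: 'dog' -> no
Matching lines: []
Count: 0

0


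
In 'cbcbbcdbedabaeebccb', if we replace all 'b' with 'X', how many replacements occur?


re.sub('b', 'X', text) replaces every occurrence of 'b' with 'X'.
Text: 'cbcbbcdbedabaeebccb'
Scanning for 'b':
  pos 1: 'b' -> replacement #1
  pos 3: 'b' -> replacement #2
  pos 4: 'b' -> replacement #3
  pos 7: 'b' -> replacement #4
  pos 11: 'b' -> replacement #5
  pos 15: 'b' -> replacement #6
  pos 18: 'b' -> replacement #7
Total replacements: 7

7


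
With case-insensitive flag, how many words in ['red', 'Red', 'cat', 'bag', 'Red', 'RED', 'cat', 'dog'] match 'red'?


Case-insensitive matching: compare each word's lowercase form to 'red'.
  'red' -> lower='red' -> MATCH
  'Red' -> lower='red' -> MATCH
  'cat' -> lower='cat' -> no
  'bag' -> lower='bag' -> no
  'Red' -> lower='red' -> MATCH
  'RED' -> lower='red' -> MATCH
  'cat' -> lower='cat' -> no
  'dog' -> lower='dog' -> no
Matches: ['red', 'Red', 'Red', 'RED']
Count: 4

4


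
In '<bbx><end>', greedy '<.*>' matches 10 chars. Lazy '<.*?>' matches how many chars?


Greedy '<.*>' tries to match as MUCH as possible.
Lazy '<.*?>' tries to match as LITTLE as possible.

String: '<bbx><end>'
Greedy '<.*>' starts at first '<' and extends to the LAST '>': '<bbx><end>' (10 chars)
Lazy '<.*?>' starts at first '<' and stops at the FIRST '>': '<bbx>' (5 chars)

5


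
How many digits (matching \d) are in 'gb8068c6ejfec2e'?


\d matches any digit 0-9.
Scanning 'gb8068c6ejfec2e':
  pos 2: '8' -> DIGIT
  pos 3: '0' -> DIGIT
  pos 4: '6' -> DIGIT
  pos 5: '8' -> DIGIT
  pos 7: '6' -> DIGIT
  pos 13: '2' -> DIGIT
Digits found: ['8', '0', '6', '8', '6', '2']
Total: 6

6


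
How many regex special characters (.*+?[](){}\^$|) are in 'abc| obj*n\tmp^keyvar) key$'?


Regex special characters are: . * + ? [ ] ( ) { } \ ^ $ |
Scanning 'abc| obj*n\tmp^keyvar) key$':
  pos 3: '|' -> SPECIAL
  pos 8: '*' -> SPECIAL
  pos 10: '\' -> SPECIAL
  pos 14: '^' -> SPECIAL
  pos 21: ')' -> SPECIAL
  pos 26: '$' -> SPECIAL
Special chars found: ['|', '*', '\\', '^', ')', '$']
Total: 6

6


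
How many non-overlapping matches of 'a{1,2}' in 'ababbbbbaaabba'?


Pattern 'a{1,2}' matches between 1 and 2 consecutive a's (greedy).
String: 'ababbbbbaaabba'
Finding runs of a's and applying greedy matching:
  Run at pos 0: 'a' (length 1)
  Run at pos 2: 'a' (length 1)
  Run at pos 8: 'aaa' (length 3)
  Run at pos 13: 'a' (length 1)
Matches: ['a', 'a', 'aa', 'a', 'a']
Count: 5

5


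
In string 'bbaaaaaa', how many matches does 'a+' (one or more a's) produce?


Pattern 'a+' matches one or more consecutive a's.
String: 'bbaaaaaa'
Scanning for runs of a:
  Match 1: 'aaaaaa' (length 6)
Total matches: 1

1


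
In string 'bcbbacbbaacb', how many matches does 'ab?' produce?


Pattern 'ab?' matches 'a' optionally followed by 'b'.
String: 'bcbbacbbaacb'
Scanning left to right for 'a' then checking next char:
  Match 1: 'a' (a not followed by b)
  Match 2: 'a' (a not followed by b)
  Match 3: 'a' (a not followed by b)
Total matches: 3

3


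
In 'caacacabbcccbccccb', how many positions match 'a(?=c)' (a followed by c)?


Lookahead 'a(?=c)' matches 'a' only when followed by 'c'.
String: 'caacacabbcccbccccb'
Checking each position where char is 'a':
  pos 1: 'a' -> no (next='a')
  pos 2: 'a' -> MATCH (next='c')
  pos 4: 'a' -> MATCH (next='c')
  pos 6: 'a' -> no (next='b')
Matching positions: [2, 4]
Count: 2

2


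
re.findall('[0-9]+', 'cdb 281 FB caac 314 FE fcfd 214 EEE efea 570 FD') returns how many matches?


Pattern '[0-9]+' finds one or more digits.
Text: 'cdb 281 FB caac 314 FE fcfd 214 EEE efea 570 FD'
Scanning for matches:
  Match 1: '281'
  Match 2: '314'
  Match 3: '214'
  Match 4: '570'
Total matches: 4

4


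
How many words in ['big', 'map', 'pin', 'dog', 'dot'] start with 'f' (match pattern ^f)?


Pattern ^f anchors to start of word. Check which words begin with 'f':
  'big' -> no
  'map' -> no
  'pin' -> no
  'dog' -> no
  'dot' -> no
Matching words: []
Count: 0

0


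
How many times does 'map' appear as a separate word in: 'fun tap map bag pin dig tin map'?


Scanning each word for exact match 'map':
  Word 1: 'fun' -> no
  Word 2: 'tap' -> no
  Word 3: 'map' -> MATCH
  Word 4: 'bag' -> no
  Word 5: 'pin' -> no
  Word 6: 'dig' -> no
  Word 7: 'tin' -> no
  Word 8: 'map' -> MATCH
Total matches: 2

2


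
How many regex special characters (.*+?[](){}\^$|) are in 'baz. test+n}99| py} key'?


Regex special characters are: . * + ? [ ] ( ) { } \ ^ $ |
Scanning 'baz. test+n}99| py} key':
  pos 3: '.' -> SPECIAL
  pos 9: '+' -> SPECIAL
  pos 11: '}' -> SPECIAL
  pos 14: '|' -> SPECIAL
  pos 18: '}' -> SPECIAL
Special chars found: ['.', '+', '}', '|', '}']
Total: 5

5


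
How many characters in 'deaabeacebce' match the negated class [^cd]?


Negated class [^cd] matches any char NOT in {c, d}
Scanning 'deaabeacebce':
  pos 0: 'd' -> no (excluded)
  pos 1: 'e' -> MATCH
  pos 2: 'a' -> MATCH
  pos 3: 'a' -> MATCH
  pos 4: 'b' -> MATCH
  pos 5: 'e' -> MATCH
  pos 6: 'a' -> MATCH
  pos 7: 'c' -> no (excluded)
  pos 8: 'e' -> MATCH
  pos 9: 'b' -> MATCH
  pos 10: 'c' -> no (excluded)
  pos 11: 'e' -> MATCH
Total matches: 9

9


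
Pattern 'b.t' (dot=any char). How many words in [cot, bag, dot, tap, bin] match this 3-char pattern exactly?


Pattern 'b.t' means: starts with 'b', any single char, ends with 't'.
Checking each word (must be exactly 3 chars):
  'cot' (len=3): no
  'bag' (len=3): no
  'dot' (len=3): no
  'tap' (len=3): no
  'bin' (len=3): no
Matching words: []
Total: 0

0


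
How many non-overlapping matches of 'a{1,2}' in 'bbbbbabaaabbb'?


Pattern 'a{1,2}' matches between 1 and 2 consecutive a's (greedy).
String: 'bbbbbabaaabbb'
Finding runs of a's and applying greedy matching:
  Run at pos 5: 'a' (length 1)
  Run at pos 7: 'aaa' (length 3)
Matches: ['a', 'aa', 'a']
Count: 3

3


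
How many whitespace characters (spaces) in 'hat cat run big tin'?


\s matches whitespace characters (spaces, tabs, etc.).
Text: 'hat cat run big tin'
This text has 5 words separated by spaces.
Number of spaces = number of words - 1 = 5 - 1 = 4

4


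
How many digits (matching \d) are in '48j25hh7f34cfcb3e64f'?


\d matches any digit 0-9.
Scanning '48j25hh7f34cfcb3e64f':
  pos 0: '4' -> DIGIT
  pos 1: '8' -> DIGIT
  pos 3: '2' -> DIGIT
  pos 4: '5' -> DIGIT
  pos 7: '7' -> DIGIT
  pos 9: '3' -> DIGIT
  pos 10: '4' -> DIGIT
  pos 15: '3' -> DIGIT
  pos 17: '6' -> DIGIT
  pos 18: '4' -> DIGIT
Digits found: ['4', '8', '2', '5', '7', '3', '4', '3', '6', '4']
Total: 10

10


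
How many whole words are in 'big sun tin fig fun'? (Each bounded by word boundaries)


Word boundaries (\b) mark the start/end of each word.
Text: 'big sun tin fig fun'
Splitting by whitespace:
  Word 1: 'big'
  Word 2: 'sun'
  Word 3: 'tin'
  Word 4: 'fig'
  Word 5: 'fun'
Total whole words: 5

5


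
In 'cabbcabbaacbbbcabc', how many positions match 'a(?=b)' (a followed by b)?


Lookahead 'a(?=b)' matches 'a' only when followed by 'b'.
String: 'cabbcabbaacbbbcabc'
Checking each position where char is 'a':
  pos 1: 'a' -> MATCH (next='b')
  pos 5: 'a' -> MATCH (next='b')
  pos 8: 'a' -> no (next='a')
  pos 9: 'a' -> no (next='c')
  pos 15: 'a' -> MATCH (next='b')
Matching positions: [1, 5, 15]
Count: 3

3


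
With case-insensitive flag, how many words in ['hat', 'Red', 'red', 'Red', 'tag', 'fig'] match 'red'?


Case-insensitive matching: compare each word's lowercase form to 'red'.
  'hat' -> lower='hat' -> no
  'Red' -> lower='red' -> MATCH
  'red' -> lower='red' -> MATCH
  'Red' -> lower='red' -> MATCH
  'tag' -> lower='tag' -> no
  'fig' -> lower='fig' -> no
Matches: ['Red', 'red', 'Red']
Count: 3

3


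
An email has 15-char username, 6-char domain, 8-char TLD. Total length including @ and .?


An email address has format: username@domain.tld
Username length: 15
'@' character: 1
Domain length: 6
'.' character: 1
TLD length: 8
Total = 15 + 1 + 6 + 1 + 8 = 31

31


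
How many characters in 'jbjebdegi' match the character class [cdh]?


Character class [cdh] matches any of: {c, d, h}
Scanning string 'jbjebdegi' character by character:
  pos 0: 'j' -> no
  pos 1: 'b' -> no
  pos 2: 'j' -> no
  pos 3: 'e' -> no
  pos 4: 'b' -> no
  pos 5: 'd' -> MATCH
  pos 6: 'e' -> no
  pos 7: 'g' -> no
  pos 8: 'i' -> no
Total matches: 1

1


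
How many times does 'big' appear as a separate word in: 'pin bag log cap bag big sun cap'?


Scanning each word for exact match 'big':
  Word 1: 'pin' -> no
  Word 2: 'bag' -> no
  Word 3: 'log' -> no
  Word 4: 'cap' -> no
  Word 5: 'bag' -> no
  Word 6: 'big' -> MATCH
  Word 7: 'sun' -> no
  Word 8: 'cap' -> no
Total matches: 1

1


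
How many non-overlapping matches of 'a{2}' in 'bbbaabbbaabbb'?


Pattern 'a{2}' matches exactly 2 consecutive a's (greedy, non-overlapping).
String: 'bbbaabbbaabbb'
Scanning for runs of a's:
  Run at pos 3: 'aa' (length 2) -> 1 match(es)
  Run at pos 8: 'aa' (length 2) -> 1 match(es)
Matches found: ['aa', 'aa']
Total: 2

2


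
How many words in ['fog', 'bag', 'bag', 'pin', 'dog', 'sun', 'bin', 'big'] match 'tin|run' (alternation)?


Alternation 'tin|run' matches either 'tin' or 'run'.
Checking each word:
  'fog' -> no
  'bag' -> no
  'bag' -> no
  'pin' -> no
  'dog' -> no
  'sun' -> no
  'bin' -> no
  'big' -> no
Matches: []
Count: 0

0


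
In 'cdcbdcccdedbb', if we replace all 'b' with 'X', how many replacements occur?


re.sub('b', 'X', text) replaces every occurrence of 'b' with 'X'.
Text: 'cdcbdcccdedbb'
Scanning for 'b':
  pos 3: 'b' -> replacement #1
  pos 11: 'b' -> replacement #2
  pos 12: 'b' -> replacement #3
Total replacements: 3

3


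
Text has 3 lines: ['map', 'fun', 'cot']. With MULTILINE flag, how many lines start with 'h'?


With MULTILINE flag, ^ matches the start of each line.
Lines: ['map', 'fun', 'cot']
Checking which lines start with 'h':
  Line 1: 'map' -> no
  Line 2: 'fun' -> no
  Line 3: 'cot' -> no
Matching lines: []
Count: 0

0


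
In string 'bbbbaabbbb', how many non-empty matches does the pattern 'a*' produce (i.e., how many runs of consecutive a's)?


Pattern 'a*' matches zero or more a's. We want non-empty runs of consecutive a's.
String: 'bbbbaabbbb'
Walking through the string to find runs of a's:
  Run 1: positions 4-5 -> 'aa'
Non-empty runs found: ['aa']
Count: 1

1


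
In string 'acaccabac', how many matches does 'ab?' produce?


Pattern 'ab?' matches 'a' optionally followed by 'b'.
String: 'acaccabac'
Scanning left to right for 'a' then checking next char:
  Match 1: 'a' (a not followed by b)
  Match 2: 'a' (a not followed by b)
  Match 3: 'ab' (a followed by b)
  Match 4: 'a' (a not followed by b)
Total matches: 4

4


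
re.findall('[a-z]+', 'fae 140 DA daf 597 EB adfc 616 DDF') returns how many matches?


Pattern '[a-z]+' finds one or more lowercase letters.
Text: 'fae 140 DA daf 597 EB adfc 616 DDF'
Scanning for matches:
  Match 1: 'fae'
  Match 2: 'daf'
  Match 3: 'adfc'
Total matches: 3

3


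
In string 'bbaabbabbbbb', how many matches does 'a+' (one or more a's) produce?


Pattern 'a+' matches one or more consecutive a's.
String: 'bbaabbabbbbb'
Scanning for runs of a:
  Match 1: 'aa' (length 2)
  Match 2: 'a' (length 1)
Total matches: 2

2


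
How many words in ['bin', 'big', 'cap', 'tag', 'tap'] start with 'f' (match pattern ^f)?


Pattern ^f anchors to start of word. Check which words begin with 'f':
  'bin' -> no
  'big' -> no
  'cap' -> no
  'tag' -> no
  'tap' -> no
Matching words: []
Count: 0

0


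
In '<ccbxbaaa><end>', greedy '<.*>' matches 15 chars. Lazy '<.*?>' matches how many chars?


Greedy '<.*>' tries to match as MUCH as possible.
Lazy '<.*?>' tries to match as LITTLE as possible.

String: '<ccbxbaaa><end>'
Greedy '<.*>' starts at first '<' and extends to the LAST '>': '<ccbxbaaa><end>' (15 chars)
Lazy '<.*?>' starts at first '<' and stops at the FIRST '>': '<ccbxbaaa>' (10 chars)

10


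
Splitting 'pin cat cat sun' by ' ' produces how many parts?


Splitting by ' ' breaks the string at each occurrence of the separator.
Text: 'pin cat cat sun'
Parts after split:
  Part 1: 'pin'
  Part 2: 'cat'
  Part 3: 'cat'
  Part 4: 'sun'
Total parts: 4

4


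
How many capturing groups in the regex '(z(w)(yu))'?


To count capturing groups, count each '(' that starts a group.
Pattern: '(z(w)(yu))'
Walking through the pattern:
  Position 0: '(' -> group #1
  Position 2: '(' -> group #2
  Position 5: '(' -> group #3
Total capturing groups: 3

3


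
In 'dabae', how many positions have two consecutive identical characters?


Looking for consecutive identical characters in 'dabae':
  pos 0-1: 'd' vs 'a' -> different
  pos 1-2: 'a' vs 'b' -> different
  pos 2-3: 'b' vs 'a' -> different
  pos 3-4: 'a' vs 'e' -> different
Consecutive identical pairs: []
Count: 0

0


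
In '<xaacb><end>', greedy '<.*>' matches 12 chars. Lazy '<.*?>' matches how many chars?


Greedy '<.*>' tries to match as MUCH as possible.
Lazy '<.*?>' tries to match as LITTLE as possible.

String: '<xaacb><end>'
Greedy '<.*>' starts at first '<' and extends to the LAST '>': '<xaacb><end>' (12 chars)
Lazy '<.*?>' starts at first '<' and stops at the FIRST '>': '<xaacb>' (7 chars)

7


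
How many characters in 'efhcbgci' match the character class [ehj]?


Character class [ehj] matches any of: {e, h, j}
Scanning string 'efhcbgci' character by character:
  pos 0: 'e' -> MATCH
  pos 1: 'f' -> no
  pos 2: 'h' -> MATCH
  pos 3: 'c' -> no
  pos 4: 'b' -> no
  pos 5: 'g' -> no
  pos 6: 'c' -> no
  pos 7: 'i' -> no
Total matches: 2

2


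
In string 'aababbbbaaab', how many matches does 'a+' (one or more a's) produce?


Pattern 'a+' matches one or more consecutive a's.
String: 'aababbbbaaab'
Scanning for runs of a:
  Match 1: 'aa' (length 2)
  Match 2: 'a' (length 1)
  Match 3: 'aaa' (length 3)
Total matches: 3

3


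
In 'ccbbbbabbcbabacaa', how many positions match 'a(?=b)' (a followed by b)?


Lookahead 'a(?=b)' matches 'a' only when followed by 'b'.
String: 'ccbbbbabbcbabacaa'
Checking each position where char is 'a':
  pos 6: 'a' -> MATCH (next='b')
  pos 11: 'a' -> MATCH (next='b')
  pos 13: 'a' -> no (next='c')
  pos 15: 'a' -> no (next='a')
Matching positions: [6, 11]
Count: 2

2


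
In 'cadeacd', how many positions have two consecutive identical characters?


Looking for consecutive identical characters in 'cadeacd':
  pos 0-1: 'c' vs 'a' -> different
  pos 1-2: 'a' vs 'd' -> different
  pos 2-3: 'd' vs 'e' -> different
  pos 3-4: 'e' vs 'a' -> different
  pos 4-5: 'a' vs 'c' -> different
  pos 5-6: 'c' vs 'd' -> different
Consecutive identical pairs: []
Count: 0

0


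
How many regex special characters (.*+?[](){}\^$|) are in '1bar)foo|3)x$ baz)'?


Regex special characters are: . * + ? [ ] ( ) { } \ ^ $ |
Scanning '1bar)foo|3)x$ baz)':
  pos 4: ')' -> SPECIAL
  pos 8: '|' -> SPECIAL
  pos 10: ')' -> SPECIAL
  pos 12: '$' -> SPECIAL
  pos 17: ')' -> SPECIAL
Special chars found: [')', '|', ')', '$', ')']
Total: 5

5


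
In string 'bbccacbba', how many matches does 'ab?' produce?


Pattern 'ab?' matches 'a' optionally followed by 'b'.
String: 'bbccacbba'
Scanning left to right for 'a' then checking next char:
  Match 1: 'a' (a not followed by b)
  Match 2: 'a' (a not followed by b)
Total matches: 2

2


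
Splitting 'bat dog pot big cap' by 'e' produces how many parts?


Splitting by 'e' breaks the string at each occurrence of the separator.
Text: 'bat dog pot big cap'
Parts after split:
  Part 1: 'bat dog pot big cap'
Total parts: 1

1


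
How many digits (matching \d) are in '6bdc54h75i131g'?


\d matches any digit 0-9.
Scanning '6bdc54h75i131g':
  pos 0: '6' -> DIGIT
  pos 4: '5' -> DIGIT
  pos 5: '4' -> DIGIT
  pos 7: '7' -> DIGIT
  pos 8: '5' -> DIGIT
  pos 10: '1' -> DIGIT
  pos 11: '3' -> DIGIT
  pos 12: '1' -> DIGIT
Digits found: ['6', '5', '4', '7', '5', '1', '3', '1']
Total: 8

8


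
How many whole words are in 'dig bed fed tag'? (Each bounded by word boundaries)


Word boundaries (\b) mark the start/end of each word.
Text: 'dig bed fed tag'
Splitting by whitespace:
  Word 1: 'dig'
  Word 2: 'bed'
  Word 3: 'fed'
  Word 4: 'tag'
Total whole words: 4

4


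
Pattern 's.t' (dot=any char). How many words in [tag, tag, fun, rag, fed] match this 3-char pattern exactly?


Pattern 's.t' means: starts with 's', any single char, ends with 't'.
Checking each word (must be exactly 3 chars):
  'tag' (len=3): no
  'tag' (len=3): no
  'fun' (len=3): no
  'rag' (len=3): no
  'fed' (len=3): no
Matching words: []
Total: 0

0


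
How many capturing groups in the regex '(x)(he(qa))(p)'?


To count capturing groups, count each '(' that starts a group.
Pattern: '(x)(he(qa))(p)'
Walking through the pattern:
  Position 0: '(' -> group #1
  Position 3: '(' -> group #2
  Position 6: '(' -> group #3
  Position 11: '(' -> group #4
Total capturing groups: 4

4


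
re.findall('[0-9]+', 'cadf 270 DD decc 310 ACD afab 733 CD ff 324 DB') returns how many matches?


Pattern '[0-9]+' finds one or more digits.
Text: 'cadf 270 DD decc 310 ACD afab 733 CD ff 324 DB'
Scanning for matches:
  Match 1: '270'
  Match 2: '310'
  Match 3: '733'
  Match 4: '324'
Total matches: 4

4


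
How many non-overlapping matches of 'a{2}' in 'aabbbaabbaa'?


Pattern 'a{2}' matches exactly 2 consecutive a's (greedy, non-overlapping).
String: 'aabbbaabbaa'
Scanning for runs of a's:
  Run at pos 0: 'aa' (length 2) -> 1 match(es)
  Run at pos 5: 'aa' (length 2) -> 1 match(es)
  Run at pos 9: 'aa' (length 2) -> 1 match(es)
Matches found: ['aa', 'aa', 'aa']
Total: 3

3


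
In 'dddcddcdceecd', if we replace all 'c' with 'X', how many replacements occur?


re.sub('c', 'X', text) replaces every occurrence of 'c' with 'X'.
Text: 'dddcddcdceecd'
Scanning for 'c':
  pos 3: 'c' -> replacement #1
  pos 6: 'c' -> replacement #2
  pos 8: 'c' -> replacement #3
  pos 11: 'c' -> replacement #4
Total replacements: 4

4


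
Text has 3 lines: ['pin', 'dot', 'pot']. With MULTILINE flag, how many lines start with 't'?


With MULTILINE flag, ^ matches the start of each line.
Lines: ['pin', 'dot', 'pot']
Checking which lines start with 't':
  Line 1: 'pin' -> no
  Line 2: 'dot' -> no
  Line 3: 'pot' -> no
Matching lines: []
Count: 0

0


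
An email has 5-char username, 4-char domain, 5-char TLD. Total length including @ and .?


An email address has format: username@domain.tld
Username length: 5
'@' character: 1
Domain length: 4
'.' character: 1
TLD length: 5
Total = 5 + 1 + 4 + 1 + 5 = 16

16


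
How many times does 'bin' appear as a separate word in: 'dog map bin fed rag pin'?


Scanning each word for exact match 'bin':
  Word 1: 'dog' -> no
  Word 2: 'map' -> no
  Word 3: 'bin' -> MATCH
  Word 4: 'fed' -> no
  Word 5: 'rag' -> no
  Word 6: 'pin' -> no
Total matches: 1

1


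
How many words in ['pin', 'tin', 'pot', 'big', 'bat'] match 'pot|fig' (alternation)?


Alternation 'pot|fig' matches either 'pot' or 'fig'.
Checking each word:
  'pin' -> no
  'tin' -> no
  'pot' -> MATCH
  'big' -> no
  'bat' -> no
Matches: ['pot']
Count: 1

1


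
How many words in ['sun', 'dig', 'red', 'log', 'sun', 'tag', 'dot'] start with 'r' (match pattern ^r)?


Pattern ^r anchors to start of word. Check which words begin with 'r':
  'sun' -> no
  'dig' -> no
  'red' -> MATCH (starts with 'r')
  'log' -> no
  'sun' -> no
  'tag' -> no
  'dot' -> no
Matching words: ['red']
Count: 1

1


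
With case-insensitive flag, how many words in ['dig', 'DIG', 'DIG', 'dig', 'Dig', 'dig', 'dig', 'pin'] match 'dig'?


Case-insensitive matching: compare each word's lowercase form to 'dig'.
  'dig' -> lower='dig' -> MATCH
  'DIG' -> lower='dig' -> MATCH
  'DIG' -> lower='dig' -> MATCH
  'dig' -> lower='dig' -> MATCH
  'Dig' -> lower='dig' -> MATCH
  'dig' -> lower='dig' -> MATCH
  'dig' -> lower='dig' -> MATCH
  'pin' -> lower='pin' -> no
Matches: ['dig', 'DIG', 'DIG', 'dig', 'Dig', 'dig', 'dig']
Count: 7

7


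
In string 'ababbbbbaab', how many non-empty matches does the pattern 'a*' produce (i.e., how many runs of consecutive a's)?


Pattern 'a*' matches zero or more a's. We want non-empty runs of consecutive a's.
String: 'ababbbbbaab'
Walking through the string to find runs of a's:
  Run 1: positions 0-0 -> 'a'
  Run 2: positions 2-2 -> 'a'
  Run 3: positions 8-9 -> 'aa'
Non-empty runs found: ['a', 'a', 'aa']
Count: 3

3


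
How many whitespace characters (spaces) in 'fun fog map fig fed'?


\s matches whitespace characters (spaces, tabs, etc.).
Text: 'fun fog map fig fed'
This text has 5 words separated by spaces.
Number of spaces = number of words - 1 = 5 - 1 = 4

4


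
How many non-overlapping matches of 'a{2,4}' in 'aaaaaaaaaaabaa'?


Pattern 'a{2,4}' matches between 2 and 4 consecutive a's (greedy).
String: 'aaaaaaaaaaabaa'
Finding runs of a's and applying greedy matching:
  Run at pos 0: 'aaaaaaaaaaa' (length 11)
  Run at pos 12: 'aa' (length 2)
Matches: ['aaaa', 'aaaa', 'aaa', 'aa']
Count: 4

4


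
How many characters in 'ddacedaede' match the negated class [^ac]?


Negated class [^ac] matches any char NOT in {a, c}
Scanning 'ddacedaede':
  pos 0: 'd' -> MATCH
  pos 1: 'd' -> MATCH
  pos 2: 'a' -> no (excluded)
  pos 3: 'c' -> no (excluded)
  pos 4: 'e' -> MATCH
  pos 5: 'd' -> MATCH
  pos 6: 'a' -> no (excluded)
  pos 7: 'e' -> MATCH
  pos 8: 'd' -> MATCH
  pos 9: 'e' -> MATCH
Total matches: 7

7


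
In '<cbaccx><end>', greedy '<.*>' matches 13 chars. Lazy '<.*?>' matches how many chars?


Greedy '<.*>' tries to match as MUCH as possible.
Lazy '<.*?>' tries to match as LITTLE as possible.

String: '<cbaccx><end>'
Greedy '<.*>' starts at first '<' and extends to the LAST '>': '<cbaccx><end>' (13 chars)
Lazy '<.*?>' starts at first '<' and stops at the FIRST '>': '<cbaccx>' (8 chars)

8


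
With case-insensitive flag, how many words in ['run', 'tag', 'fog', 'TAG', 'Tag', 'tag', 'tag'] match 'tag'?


Case-insensitive matching: compare each word's lowercase form to 'tag'.
  'run' -> lower='run' -> no
  'tag' -> lower='tag' -> MATCH
  'fog' -> lower='fog' -> no
  'TAG' -> lower='tag' -> MATCH
  'Tag' -> lower='tag' -> MATCH
  'tag' -> lower='tag' -> MATCH
  'tag' -> lower='tag' -> MATCH
Matches: ['tag', 'TAG', 'Tag', 'tag', 'tag']
Count: 5

5


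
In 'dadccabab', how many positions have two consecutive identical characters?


Looking for consecutive identical characters in 'dadccabab':
  pos 0-1: 'd' vs 'a' -> different
  pos 1-2: 'a' vs 'd' -> different
  pos 2-3: 'd' vs 'c' -> different
  pos 3-4: 'c' vs 'c' -> MATCH ('cc')
  pos 4-5: 'c' vs 'a' -> different
  pos 5-6: 'a' vs 'b' -> different
  pos 6-7: 'b' vs 'a' -> different
  pos 7-8: 'a' vs 'b' -> different
Consecutive identical pairs: ['cc']
Count: 1

1


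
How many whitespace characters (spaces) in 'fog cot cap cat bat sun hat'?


\s matches whitespace characters (spaces, tabs, etc.).
Text: 'fog cot cap cat bat sun hat'
This text has 7 words separated by spaces.
Number of spaces = number of words - 1 = 7 - 1 = 6

6


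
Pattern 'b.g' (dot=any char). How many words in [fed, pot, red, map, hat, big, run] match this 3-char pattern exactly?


Pattern 'b.g' means: starts with 'b', any single char, ends with 'g'.
Checking each word (must be exactly 3 chars):
  'fed' (len=3): no
  'pot' (len=3): no
  'red' (len=3): no
  'map' (len=3): no
  'hat' (len=3): no
  'big' (len=3): MATCH
  'run' (len=3): no
Matching words: ['big']
Total: 1

1


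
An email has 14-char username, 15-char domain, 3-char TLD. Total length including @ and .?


An email address has format: username@domain.tld
Username length: 14
'@' character: 1
Domain length: 15
'.' character: 1
TLD length: 3
Total = 14 + 1 + 15 + 1 + 3 = 34

34


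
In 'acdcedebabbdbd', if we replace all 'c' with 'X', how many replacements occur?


re.sub('c', 'X', text) replaces every occurrence of 'c' with 'X'.
Text: 'acdcedebabbdbd'
Scanning for 'c':
  pos 1: 'c' -> replacement #1
  pos 3: 'c' -> replacement #2
Total replacements: 2

2


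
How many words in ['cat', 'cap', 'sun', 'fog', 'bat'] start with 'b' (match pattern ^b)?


Pattern ^b anchors to start of word. Check which words begin with 'b':
  'cat' -> no
  'cap' -> no
  'sun' -> no
  'fog' -> no
  'bat' -> MATCH (starts with 'b')
Matching words: ['bat']
Count: 1

1


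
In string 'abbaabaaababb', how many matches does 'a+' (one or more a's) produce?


Pattern 'a+' matches one or more consecutive a's.
String: 'abbaabaaababb'
Scanning for runs of a:
  Match 1: 'a' (length 1)
  Match 2: 'aa' (length 2)
  Match 3: 'aaa' (length 3)
  Match 4: 'a' (length 1)
Total matches: 4

4


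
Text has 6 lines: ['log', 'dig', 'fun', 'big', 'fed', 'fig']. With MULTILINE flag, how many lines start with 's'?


With MULTILINE flag, ^ matches the start of each line.
Lines: ['log', 'dig', 'fun', 'big', 'fed', 'fig']
Checking which lines start with 's':
  Line 1: 'log' -> no
  Line 2: 'dig' -> no
  Line 3: 'fun' -> no
  Line 4: 'big' -> no
  Line 5: 'fed' -> no
  Line 6: 'fig' -> no
Matching lines: []
Count: 0

0


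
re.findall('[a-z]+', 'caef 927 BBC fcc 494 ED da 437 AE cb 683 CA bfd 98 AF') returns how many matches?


Pattern '[a-z]+' finds one or more lowercase letters.
Text: 'caef 927 BBC fcc 494 ED da 437 AE cb 683 CA bfd 98 AF'
Scanning for matches:
  Match 1: 'caef'
  Match 2: 'fcc'
  Match 3: 'da'
  Match 4: 'cb'
  Match 5: 'bfd'
Total matches: 5

5


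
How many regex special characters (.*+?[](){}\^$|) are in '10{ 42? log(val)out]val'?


Regex special characters are: . * + ? [ ] ( ) { } \ ^ $ |
Scanning '10{ 42? log(val)out]val':
  pos 2: '{' -> SPECIAL
  pos 6: '?' -> SPECIAL
  pos 11: '(' -> SPECIAL
  pos 15: ')' -> SPECIAL
  pos 19: ']' -> SPECIAL
Special chars found: ['{', '?', '(', ')', ']']
Total: 5

5


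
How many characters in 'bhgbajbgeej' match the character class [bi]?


Character class [bi] matches any of: {b, i}
Scanning string 'bhgbajbgeej' character by character:
  pos 0: 'b' -> MATCH
  pos 1: 'h' -> no
  pos 2: 'g' -> no
  pos 3: 'b' -> MATCH
  pos 4: 'a' -> no
  pos 5: 'j' -> no
  pos 6: 'b' -> MATCH
  pos 7: 'g' -> no
  pos 8: 'e' -> no
  pos 9: 'e' -> no
  pos 10: 'j' -> no
Total matches: 3

3


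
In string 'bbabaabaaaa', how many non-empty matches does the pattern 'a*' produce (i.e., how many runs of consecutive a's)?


Pattern 'a*' matches zero or more a's. We want non-empty runs of consecutive a's.
String: 'bbabaabaaaa'
Walking through the string to find runs of a's:
  Run 1: positions 2-2 -> 'a'
  Run 2: positions 4-5 -> 'aa'
  Run 3: positions 7-10 -> 'aaaa'
Non-empty runs found: ['a', 'aa', 'aaaa']
Count: 3

3


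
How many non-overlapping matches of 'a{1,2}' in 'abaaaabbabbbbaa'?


Pattern 'a{1,2}' matches between 1 and 2 consecutive a's (greedy).
String: 'abaaaabbabbbbaa'
Finding runs of a's and applying greedy matching:
  Run at pos 0: 'a' (length 1)
  Run at pos 2: 'aaaa' (length 4)
  Run at pos 8: 'a' (length 1)
  Run at pos 13: 'aa' (length 2)
Matches: ['a', 'aa', 'aa', 'a', 'aa']
Count: 5

5


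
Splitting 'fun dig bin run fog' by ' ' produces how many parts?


Splitting by ' ' breaks the string at each occurrence of the separator.
Text: 'fun dig bin run fog'
Parts after split:
  Part 1: 'fun'
  Part 2: 'dig'
  Part 3: 'bin'
  Part 4: 'run'
  Part 5: 'fog'
Total parts: 5

5


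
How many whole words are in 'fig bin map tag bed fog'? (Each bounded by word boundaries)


Word boundaries (\b) mark the start/end of each word.
Text: 'fig bin map tag bed fog'
Splitting by whitespace:
  Word 1: 'fig'
  Word 2: 'bin'
  Word 3: 'map'
  Word 4: 'tag'
  Word 5: 'bed'
  Word 6: 'fog'
Total whole words: 6

6


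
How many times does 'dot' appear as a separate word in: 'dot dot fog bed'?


Scanning each word for exact match 'dot':
  Word 1: 'dot' -> MATCH
  Word 2: 'dot' -> MATCH
  Word 3: 'fog' -> no
  Word 4: 'bed' -> no
Total matches: 2

2


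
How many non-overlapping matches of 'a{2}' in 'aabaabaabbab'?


Pattern 'a{2}' matches exactly 2 consecutive a's (greedy, non-overlapping).
String: 'aabaabaabbab'
Scanning for runs of a's:
  Run at pos 0: 'aa' (length 2) -> 1 match(es)
  Run at pos 3: 'aa' (length 2) -> 1 match(es)
  Run at pos 6: 'aa' (length 2) -> 1 match(es)
  Run at pos 10: 'a' (length 1) -> 0 match(es)
Matches found: ['aa', 'aa', 'aa']
Total: 3

3


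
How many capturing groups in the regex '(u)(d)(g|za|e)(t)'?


To count capturing groups, count each '(' that starts a group.
Pattern: '(u)(d)(g|za|e)(t)'
Walking through the pattern:
  Position 0: '(' -> group #1
  Position 3: '(' -> group #2
  Position 6: '(' -> group #3
  Position 14: '(' -> group #4
Total capturing groups: 4

4


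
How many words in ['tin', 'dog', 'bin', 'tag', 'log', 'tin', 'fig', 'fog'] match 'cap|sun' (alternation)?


Alternation 'cap|sun' matches either 'cap' or 'sun'.
Checking each word:
  'tin' -> no
  'dog' -> no
  'bin' -> no
  'tag' -> no
  'log' -> no
  'tin' -> no
  'fig' -> no
  'fog' -> no
Matches: []
Count: 0

0


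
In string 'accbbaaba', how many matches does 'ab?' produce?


Pattern 'ab?' matches 'a' optionally followed by 'b'.
String: 'accbbaaba'
Scanning left to right for 'a' then checking next char:
  Match 1: 'a' (a not followed by b)
  Match 2: 'a' (a not followed by b)
  Match 3: 'ab' (a followed by b)
  Match 4: 'a' (a not followed by b)
Total matches: 4

4


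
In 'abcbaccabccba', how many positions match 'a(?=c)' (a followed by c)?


Lookahead 'a(?=c)' matches 'a' only when followed by 'c'.
String: 'abcbaccabccba'
Checking each position where char is 'a':
  pos 0: 'a' -> no (next='b')
  pos 4: 'a' -> MATCH (next='c')
  pos 7: 'a' -> no (next='b')
Matching positions: [4]
Count: 1

1


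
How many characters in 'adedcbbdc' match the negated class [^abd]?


Negated class [^abd] matches any char NOT in {a, b, d}
Scanning 'adedcbbdc':
  pos 0: 'a' -> no (excluded)
  pos 1: 'd' -> no (excluded)
  pos 2: 'e' -> MATCH
  pos 3: 'd' -> no (excluded)
  pos 4: 'c' -> MATCH
  pos 5: 'b' -> no (excluded)
  pos 6: 'b' -> no (excluded)
  pos 7: 'd' -> no (excluded)
  pos 8: 'c' -> MATCH
Total matches: 3

3


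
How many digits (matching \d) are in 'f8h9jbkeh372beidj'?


\d matches any digit 0-9.
Scanning 'f8h9jbkeh372beidj':
  pos 1: '8' -> DIGIT
  pos 3: '9' -> DIGIT
  pos 9: '3' -> DIGIT
  pos 10: '7' -> DIGIT
  pos 11: '2' -> DIGIT
Digits found: ['8', '9', '3', '7', '2']
Total: 5

5


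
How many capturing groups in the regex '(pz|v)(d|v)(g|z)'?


To count capturing groups, count each '(' that starts a group.
Pattern: '(pz|v)(d|v)(g|z)'
Walking through the pattern:
  Position 0: '(' -> group #1
  Position 6: '(' -> group #2
  Position 11: '(' -> group #3
Total capturing groups: 3

3


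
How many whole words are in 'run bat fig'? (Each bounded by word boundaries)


Word boundaries (\b) mark the start/end of each word.
Text: 'run bat fig'
Splitting by whitespace:
  Word 1: 'run'
  Word 2: 'bat'
  Word 3: 'fig'
Total whole words: 3

3


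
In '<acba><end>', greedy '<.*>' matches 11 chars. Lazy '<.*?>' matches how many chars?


Greedy '<.*>' tries to match as MUCH as possible.
Lazy '<.*?>' tries to match as LITTLE as possible.

String: '<acba><end>'
Greedy '<.*>' starts at first '<' and extends to the LAST '>': '<acba><end>' (11 chars)
Lazy '<.*?>' starts at first '<' and stops at the FIRST '>': '<acba>' (6 chars)

6


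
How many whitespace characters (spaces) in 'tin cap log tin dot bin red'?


\s matches whitespace characters (spaces, tabs, etc.).
Text: 'tin cap log tin dot bin red'
This text has 7 words separated by spaces.
Number of spaces = number of words - 1 = 7 - 1 = 6

6
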